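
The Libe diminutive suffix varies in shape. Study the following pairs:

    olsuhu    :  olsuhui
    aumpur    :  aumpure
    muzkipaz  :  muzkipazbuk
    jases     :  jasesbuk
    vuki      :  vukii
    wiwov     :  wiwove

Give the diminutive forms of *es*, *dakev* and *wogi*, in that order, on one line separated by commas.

The suffix is conditioned by the final sound: -buk when the stem ends in a sibilant (*muzkipaz*, *jases*); -e when the stem ends in a non-sibilant consonant (*aumpur*, *wiwov*); -i when the stem ends in a vowel (*olsuhu*, *vuki*).
The final sound of *es* is /s/, which is a sibilant, so the suffix is -buk, giving *esbuk*.
Since the final sound of *dakev* is /v/ (a non-sibilant consonant), it takes -e, giving *dakeve*.
Since the final sound of *wogi* is /i/ (a vowel), it takes -i, giving *wogii*.

esbuk, dakeve, wogii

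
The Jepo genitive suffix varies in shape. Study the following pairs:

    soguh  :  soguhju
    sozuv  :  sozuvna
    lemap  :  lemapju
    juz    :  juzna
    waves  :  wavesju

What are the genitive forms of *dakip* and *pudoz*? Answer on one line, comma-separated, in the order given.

Looking at the final consonant of each stem: -ju when the stem ends in a voiceless consonant (*soguh*, *lemap*, *waves*); -na when the stem ends in a voiced consonant (*sozuv*, *juz*).
*dakip*: final consonant = /p/, voiceless → -ju → *dakipju*.
*pudoz* — final consonant /z/ (voiced) → -na → *pudozna*.

dakipju, pudozna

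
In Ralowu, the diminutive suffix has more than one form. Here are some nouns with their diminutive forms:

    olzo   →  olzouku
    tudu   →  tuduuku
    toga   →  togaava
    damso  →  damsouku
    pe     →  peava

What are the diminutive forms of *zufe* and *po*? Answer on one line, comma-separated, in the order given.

The pattern is rounding harmony: -uku when the last vowel of the stem is a rounded vowel (*olzo*, *tudu*, *damso*); -ava when the last vowel of the stem is an unrounded vowel (*toga*, *pe*).
Since the last vowel of *zufe* is /e/ (an unrounded vowel), it takes -ava, giving *zufeava*.
*po* — last vowel /o/ (a rounded vowel) → -uku → *pouku*.

zufeava, pouku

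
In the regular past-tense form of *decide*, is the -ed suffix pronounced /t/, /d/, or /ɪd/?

The stem *decide* ends in /t/ or /d/.
The -ed suffix is realized as /ɪd/ after /t, d/; as /t/ after other voiceless consonants; and as /d/ after other voiced sounds.
So -ed on *decide* is pronounced /ɪd/.

/ɪd/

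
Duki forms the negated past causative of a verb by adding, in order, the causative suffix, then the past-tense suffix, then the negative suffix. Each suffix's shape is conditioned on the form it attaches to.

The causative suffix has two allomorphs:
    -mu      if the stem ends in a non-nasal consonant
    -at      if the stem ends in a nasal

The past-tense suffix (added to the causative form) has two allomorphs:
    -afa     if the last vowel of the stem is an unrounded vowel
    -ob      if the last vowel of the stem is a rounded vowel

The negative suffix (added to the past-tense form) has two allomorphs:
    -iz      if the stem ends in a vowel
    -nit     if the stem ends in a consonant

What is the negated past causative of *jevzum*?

The final consonant of *jevzum* is /m/, which is a nasal, so the causative suffix is -at, giving *jevzumat*.
The causative form *jevzumat* — last vowel /a/ (an unrounded vowel) → -afa → *jevzumatafa*.
Since the final sound of the past-tense form *jevzumatafa* is /a/ (a vowel), it takes -iz, giving *jevzumatafaiz*.

jevzumatafaiz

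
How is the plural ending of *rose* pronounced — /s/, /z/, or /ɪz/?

/ɪz/

The stem *rose* ends in a sibilant (/s, z, ʃ, ʒ, tʃ, dʒ/).
The plural suffix surfaces as /ɪz/ after sibilants, /s/ after other voiceless consonants, and /z/ after other voiced sounds.
So the plural -s on *rose* is pronounced /ɪz/.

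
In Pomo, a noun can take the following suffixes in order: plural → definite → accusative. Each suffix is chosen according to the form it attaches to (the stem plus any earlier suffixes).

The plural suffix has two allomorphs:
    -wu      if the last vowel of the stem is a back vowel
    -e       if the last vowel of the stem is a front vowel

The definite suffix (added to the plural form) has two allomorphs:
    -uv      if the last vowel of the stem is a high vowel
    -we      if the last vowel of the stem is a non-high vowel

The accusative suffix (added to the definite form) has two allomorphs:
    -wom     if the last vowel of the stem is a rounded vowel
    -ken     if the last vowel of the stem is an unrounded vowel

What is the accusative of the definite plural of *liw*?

Since the last vowel of *liw* is /i/ (a front vowel), it takes -e, giving *liwe*.
Since the last vowel of the plural form *liwe* is /e/ (a non-high vowel), it takes -we, giving *liwewe*.
The definite form *liwewe*: last vowel = /e/, an unrounded vowel → -ken → *liweweken*.

liweweken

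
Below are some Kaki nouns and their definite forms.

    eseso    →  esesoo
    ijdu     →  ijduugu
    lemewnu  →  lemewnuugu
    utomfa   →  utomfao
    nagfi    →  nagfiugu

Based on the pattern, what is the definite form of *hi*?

The alternation tracks the last vowel of the stem — -ugu when the last vowel of the stem is a high vowel (*ijdu*, *lemewnu*, *nagfi*); -o when the last vowel of the stem is a non-high vowel (*eseso*, *utomfa*).
The last vowel of *hi* is /i/, which is a high vowel, so the suffix is -ugu, giving *hiugu*.

hiugu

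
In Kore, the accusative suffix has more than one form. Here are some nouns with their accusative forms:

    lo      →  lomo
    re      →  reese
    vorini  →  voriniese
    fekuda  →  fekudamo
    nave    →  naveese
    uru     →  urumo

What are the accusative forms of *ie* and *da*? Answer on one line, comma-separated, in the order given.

The pattern is front/back vowel harmony: -ese when the last vowel of the stem is a front vowel (*re*, *vorini*, *nave*); -mo when the last vowel of the stem is a back vowel (*lo*, *fekuda*, *uru*).
*ie* — last vowel /e/ (a front vowel) → -ese → *ieese*.
*da* — last vowel /a/ (a back vowel) → -mo → *damo*.

ieese, damo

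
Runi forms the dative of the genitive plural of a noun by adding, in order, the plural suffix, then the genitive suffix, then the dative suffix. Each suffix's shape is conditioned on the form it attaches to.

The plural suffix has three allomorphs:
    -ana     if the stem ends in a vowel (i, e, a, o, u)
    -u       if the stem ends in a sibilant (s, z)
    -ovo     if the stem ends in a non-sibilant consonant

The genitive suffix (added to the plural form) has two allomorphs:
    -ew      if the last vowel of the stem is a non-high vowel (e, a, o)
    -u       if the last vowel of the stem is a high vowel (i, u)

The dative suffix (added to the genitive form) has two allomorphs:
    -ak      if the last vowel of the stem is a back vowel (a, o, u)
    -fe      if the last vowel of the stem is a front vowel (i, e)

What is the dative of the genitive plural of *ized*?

The final sound of *ized* is /d/, which is a non-sibilant consonant, so the plural suffix is -ovo, giving *izedovo*.
Since the last vowel of the plural form *izedovo* is /o/ (a non-high vowel), it takes -ew, giving *izedovoew*.
Since the last vowel of the genitive form *izedovoew* is /e/ (a front vowel), it takes -fe, giving *izedovoewfe*.

izedovoewfe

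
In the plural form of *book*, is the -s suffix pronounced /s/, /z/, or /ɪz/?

/s/

The stem *book* ends in a voiceless non-sibilant consonant.
The plural suffix surfaces as /ɪz/ after sibilants, /s/ after other voiceless consonants, and /z/ after other voiced sounds.
So the plural -s on *book* is pronounced /s/.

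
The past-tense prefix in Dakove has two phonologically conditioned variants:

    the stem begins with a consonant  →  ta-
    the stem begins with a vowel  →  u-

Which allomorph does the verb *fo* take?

ta-

The first sound of *fo* is /f/, which is a consonant, so the prefix is ta-.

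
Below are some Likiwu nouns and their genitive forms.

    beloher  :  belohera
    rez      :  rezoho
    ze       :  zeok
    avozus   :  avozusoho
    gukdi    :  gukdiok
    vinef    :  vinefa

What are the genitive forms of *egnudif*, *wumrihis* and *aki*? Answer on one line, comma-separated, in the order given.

The alternation tracks the final sound of the stem — -oho when the stem ends in a sibilant (*rez*, *avozus*); -a when the stem ends in a non-sibilant consonant (*beloher*, *vinef*); -ok when the stem ends in a vowel (*ze*, *gukdi*).
*egnudif*: final sound = /f/, a non-sibilant consonant → -a → *egnudifa*.
*wumrihis*: final sound = /s/, a sibilant → -oho → *wumrihisoho*.
Since the final sound of *aki* is /i/ (a vowel), it takes -ok, giving *akiok*.

egnudifa, wumrihisoho, akiok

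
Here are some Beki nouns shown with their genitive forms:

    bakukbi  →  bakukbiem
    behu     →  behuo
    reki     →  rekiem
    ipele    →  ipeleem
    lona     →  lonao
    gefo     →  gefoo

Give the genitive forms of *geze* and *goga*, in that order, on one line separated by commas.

gezeem, gogao

The pattern is front/back vowel harmony: -em when the last vowel of the stem is a front vowel (*bakukbi*, *reki*, *ipele*); -o when the last vowel of the stem is a back vowel (*behu*, *lona*, *gefo*).
*geze* — last vowel /e/ (a front vowel) → -em → *gezeem*.
*goga*: last vowel = /a/, a back vowel → -o → *gogao*.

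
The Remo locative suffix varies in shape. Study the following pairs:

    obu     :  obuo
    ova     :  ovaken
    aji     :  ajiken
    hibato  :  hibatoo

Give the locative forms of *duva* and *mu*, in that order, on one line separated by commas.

duvaken, muo

Looking at the last vowel of each stem: -o when the last vowel of the stem is a rounded vowel (*obu*, *hibato*); -ken when the last vowel of the stem is an unrounded vowel (*ova*, *aji*).
Since the last vowel of *duva* is /a/ (an unrounded vowel), it takes -ken, giving *duvaken*.
Since the last vowel of *mu* is /u/ (a rounded vowel), it takes -o, giving *muo*.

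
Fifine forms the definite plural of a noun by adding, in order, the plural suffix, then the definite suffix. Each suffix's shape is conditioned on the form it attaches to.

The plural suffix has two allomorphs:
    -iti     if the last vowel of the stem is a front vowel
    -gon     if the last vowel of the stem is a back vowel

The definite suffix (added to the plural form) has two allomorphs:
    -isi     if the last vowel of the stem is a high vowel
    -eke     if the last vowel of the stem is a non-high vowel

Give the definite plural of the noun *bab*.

babgoneke

The last vowel of *bab* is /a/, which is a back vowel, so the plural suffix is -gon, giving *babgon*.
The last vowel of the plural form *babgon* is /o/, which is a non-high vowel, so the definite suffix is -eke, giving *babgoneke*.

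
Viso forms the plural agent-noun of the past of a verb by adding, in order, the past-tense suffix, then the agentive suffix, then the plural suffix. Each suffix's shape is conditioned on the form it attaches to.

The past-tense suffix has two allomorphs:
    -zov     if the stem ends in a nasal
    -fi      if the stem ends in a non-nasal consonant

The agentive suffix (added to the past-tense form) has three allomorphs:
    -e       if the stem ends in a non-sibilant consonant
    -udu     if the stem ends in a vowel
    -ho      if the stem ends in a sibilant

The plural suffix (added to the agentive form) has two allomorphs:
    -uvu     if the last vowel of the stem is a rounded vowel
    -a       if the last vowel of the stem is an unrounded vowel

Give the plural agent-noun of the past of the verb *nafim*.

nafimzovea

*nafim* — final consonant /m/ (a nasal) → -zov → *nafimzov*.
The past-tense form *nafimzov* — final sound /v/ (a non-sibilant consonant) → -e → *nafimzove*.
The last vowel of the agentive form *nafimzove* is /e/, which is an unrounded vowel, so the plural suffix is -a, giving *nafimzovea*.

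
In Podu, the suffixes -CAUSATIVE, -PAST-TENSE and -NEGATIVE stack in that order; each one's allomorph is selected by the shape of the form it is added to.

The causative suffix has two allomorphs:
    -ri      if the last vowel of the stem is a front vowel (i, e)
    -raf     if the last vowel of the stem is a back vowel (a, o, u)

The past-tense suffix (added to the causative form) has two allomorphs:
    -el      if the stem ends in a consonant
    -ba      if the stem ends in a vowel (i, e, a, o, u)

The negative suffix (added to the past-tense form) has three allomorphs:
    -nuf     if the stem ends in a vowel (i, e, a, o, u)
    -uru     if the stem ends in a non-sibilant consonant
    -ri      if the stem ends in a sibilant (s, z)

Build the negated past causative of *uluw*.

uluwrafeluru

Since the last vowel of *uluw* is /u/ (a back vowel), it takes -raf, giving *uluwraf*.
Since the final sound of the causative form *uluwraf* is /f/ (a consonant), it takes -el, giving *uluwrafel*.
The final sound of the past-tense form *uluwrafel* is /l/, which is a non-sibilant consonant, so the negative suffix is -uru, giving *uluwrafeluru*.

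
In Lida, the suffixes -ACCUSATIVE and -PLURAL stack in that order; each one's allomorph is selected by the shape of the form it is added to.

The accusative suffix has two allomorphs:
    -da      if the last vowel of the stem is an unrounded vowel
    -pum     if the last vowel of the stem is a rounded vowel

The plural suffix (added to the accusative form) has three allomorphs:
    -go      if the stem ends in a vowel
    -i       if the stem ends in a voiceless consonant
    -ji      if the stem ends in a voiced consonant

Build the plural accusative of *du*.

*du* — last vowel /u/ (a rounded vowel) → -pum → *dupum*.
The final sound of the accusative form *dupum* is /m/, which is a voiced consonant, so the plural suffix is -ji, giving *dupumji*.

dupumji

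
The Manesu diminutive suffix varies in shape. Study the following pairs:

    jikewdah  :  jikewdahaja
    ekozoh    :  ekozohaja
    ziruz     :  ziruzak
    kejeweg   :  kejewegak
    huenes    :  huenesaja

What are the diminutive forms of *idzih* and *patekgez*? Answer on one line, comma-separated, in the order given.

The suffix is conditioned by the final consonant: -aja when the stem ends in a voiceless consonant (*jikewdah*, *ekozoh*, *huenes*); -ak when the stem ends in a voiced consonant (*ziruz*, *kejeweg*).
*idzih*: final consonant = /h/, voiceless → -aja → *idzihaja*.
*patekgez* — final consonant /z/ (voiced) → -ak → *patekgezak*.

idzihaja, patekgezak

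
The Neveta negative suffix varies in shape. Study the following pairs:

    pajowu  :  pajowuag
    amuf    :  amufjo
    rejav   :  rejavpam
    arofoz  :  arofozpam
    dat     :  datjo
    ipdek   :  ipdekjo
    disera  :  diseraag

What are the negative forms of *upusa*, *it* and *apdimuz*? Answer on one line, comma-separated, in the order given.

Looking at the final sound of each stem: -jo when the stem ends in a voiceless consonant (*amuf*, *dat*, *ipdek*); -pam when the stem ends in a voiced consonant (*rejav*, *arofoz*); -ag when the stem ends in a vowel (*pajowu*, *disera*).
*upusa*: final sound = /a/, a vowel → -ag → *upusaag*.
*it*: final sound = /t/, a voiceless consonant → -jo → *itjo*.
Since the final sound of *apdimuz* is /z/ (a voiced consonant), it takes -pam, giving *apdimuzpam*.

upusaag, itjo, apdimuzpam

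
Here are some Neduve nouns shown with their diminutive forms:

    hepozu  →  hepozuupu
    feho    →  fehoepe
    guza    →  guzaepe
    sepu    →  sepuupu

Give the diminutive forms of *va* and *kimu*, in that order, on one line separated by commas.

vaepe, kimuupu

The suffix is conditioned by the last vowel: -upu when the last vowel of the stem is a high vowel (*hepozu*, *sepu*); -epe when the last vowel of the stem is a non-high vowel (*feho*, *guza*).
Since the last vowel of *va* is /a/ (a non-high vowel), it takes -epe, giving *vaepe*.
Since the last vowel of *kimu* is /u/ (a high vowel), it takes -upu, giving *kimuupu*.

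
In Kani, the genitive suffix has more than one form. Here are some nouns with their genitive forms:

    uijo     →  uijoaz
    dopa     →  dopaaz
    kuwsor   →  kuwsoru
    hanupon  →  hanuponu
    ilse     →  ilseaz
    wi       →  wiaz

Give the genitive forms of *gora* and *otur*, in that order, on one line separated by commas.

goraaz, oturu

The pattern is consonant vs. vowel: -u when the stem ends in a consonant (*kuwsor*, *hanupon*); -az when the stem ends in a vowel (*uijo*, *dopa*, *ilse*, *wi*).
*gora* — final sound /a/ (a vowel) → -az → *goraaz*.
*otur*: final sound = /r/, a consonant → -u → *oturu*.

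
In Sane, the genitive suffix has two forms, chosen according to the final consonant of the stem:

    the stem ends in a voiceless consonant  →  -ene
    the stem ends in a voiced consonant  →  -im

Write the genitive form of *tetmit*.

tetmitene

Since the final consonant of *tetmit* is /t/ (voiceless), it takes -ene, giving *tetmitene*.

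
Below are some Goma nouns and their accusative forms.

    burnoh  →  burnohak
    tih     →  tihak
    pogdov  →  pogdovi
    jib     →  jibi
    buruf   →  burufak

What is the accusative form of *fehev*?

The pattern is voicing of the final consonant: -ak when the stem ends in a voiceless consonant (*burnoh*, *tih*, *buruf*); -i when the stem ends in a voiced consonant (*pogdov*, *jib*).
*fehev* — final consonant /v/ (voiced) → -i → *fehevi*.

fehevi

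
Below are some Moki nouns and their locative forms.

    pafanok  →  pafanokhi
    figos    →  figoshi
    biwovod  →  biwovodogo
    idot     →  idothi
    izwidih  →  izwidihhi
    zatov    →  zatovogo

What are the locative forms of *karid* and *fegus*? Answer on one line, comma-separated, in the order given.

Looking at the final consonant of each stem: -hi when the stem ends in a voiceless consonant (*pafanok*, *figos*, *idot*, *izwidih*); -ogo when the stem ends in a voiced consonant (*biwovod*, *zatov*).
*karid* — final consonant /d/ (voiced) → -ogo → *karidogo*.
Since the final consonant of *fegus* is /s/ (voiceless), it takes -hi, giving *fegushi*.

karidogo, fegushi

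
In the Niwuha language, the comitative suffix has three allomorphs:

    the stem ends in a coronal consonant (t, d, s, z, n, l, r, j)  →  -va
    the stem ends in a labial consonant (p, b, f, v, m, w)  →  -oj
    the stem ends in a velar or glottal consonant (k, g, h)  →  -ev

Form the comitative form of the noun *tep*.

*tep* — final consonant /p/ (labial) → -oj → *tepoj*.

tepoj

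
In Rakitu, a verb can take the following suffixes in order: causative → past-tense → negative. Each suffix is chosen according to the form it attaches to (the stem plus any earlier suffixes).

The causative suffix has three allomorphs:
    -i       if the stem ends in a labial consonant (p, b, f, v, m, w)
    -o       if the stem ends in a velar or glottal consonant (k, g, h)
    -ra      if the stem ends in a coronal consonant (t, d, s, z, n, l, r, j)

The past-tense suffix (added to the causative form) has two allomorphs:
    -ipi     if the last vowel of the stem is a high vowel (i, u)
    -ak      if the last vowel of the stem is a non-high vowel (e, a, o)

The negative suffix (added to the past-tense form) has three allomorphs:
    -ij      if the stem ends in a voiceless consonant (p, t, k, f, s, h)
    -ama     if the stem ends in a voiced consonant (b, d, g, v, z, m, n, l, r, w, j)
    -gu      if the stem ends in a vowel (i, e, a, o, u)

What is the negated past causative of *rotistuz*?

The final consonant of *rotistuz* is /z/, which is coronal, so the causative suffix is -ra, giving *rotistuzra*.
The last vowel of the causative form *rotistuzra* is /a/, which is a non-high vowel, so the past-tense suffix is -ak, giving *rotistuzraak*.
The past-tense form *rotistuzraak*: final sound = /k/, a voiceless consonant → -ij → *rotistuzraakij*.

rotistuzraakij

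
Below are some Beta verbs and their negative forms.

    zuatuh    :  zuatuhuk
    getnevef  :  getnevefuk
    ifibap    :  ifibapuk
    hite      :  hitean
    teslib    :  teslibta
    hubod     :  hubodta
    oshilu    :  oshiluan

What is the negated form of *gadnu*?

Looking at the final sound of each stem: -uk when the stem ends in a voiceless consonant (*zuatuh*, *getnevef*, *ifibap*); -ta when the stem ends in a voiced consonant (*teslib*, *hubod*); -an when the stem ends in a vowel (*hite*, *oshilu*).
Since the final sound of *gadnu* is /u/ (a vowel), it takes -an, giving *gadnuan*.

gadnuan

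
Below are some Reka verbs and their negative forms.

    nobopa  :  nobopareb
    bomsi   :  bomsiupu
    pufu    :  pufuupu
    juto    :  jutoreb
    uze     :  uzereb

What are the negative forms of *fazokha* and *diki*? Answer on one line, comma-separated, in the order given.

fazokhareb, dikiupu

The pattern is height harmony: -upu when the last vowel of the stem is a high vowel (*bomsi*, *pufu*); -reb when the last vowel of the stem is a non-high vowel (*nobopa*, *juto*, *uze*).
The last vowel of *fazokha* is /a/, which is a non-high vowel, so the suffix is -reb, giving *fazokhareb*.
*diki* — last vowel /i/ (a high vowel) → -upu → *dikiupu*.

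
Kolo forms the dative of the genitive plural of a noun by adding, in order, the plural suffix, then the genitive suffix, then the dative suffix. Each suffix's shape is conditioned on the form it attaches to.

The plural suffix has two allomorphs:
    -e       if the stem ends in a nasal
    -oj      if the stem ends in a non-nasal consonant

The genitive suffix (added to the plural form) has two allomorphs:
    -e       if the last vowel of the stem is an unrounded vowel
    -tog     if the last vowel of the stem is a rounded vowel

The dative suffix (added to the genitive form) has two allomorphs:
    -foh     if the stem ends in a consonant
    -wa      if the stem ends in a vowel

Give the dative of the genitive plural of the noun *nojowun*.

nojowuneewa

The final consonant of *nojowun* is /n/, which is a nasal, so the plural suffix is -e, giving *nojowune*.
The plural form *nojowune*: last vowel = /e/, an unrounded vowel → -e → *nojowunee*.
Since the final sound of the genitive form *nojowunee* is /e/ (a vowel), it takes -wa, giving *nojowuneewa*.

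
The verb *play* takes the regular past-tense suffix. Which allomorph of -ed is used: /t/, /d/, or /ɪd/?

The stem *play* ends in a voiced sound other than /d/.
The -ed suffix is realized as /ɪd/ after /t, d/; as /t/ after other voiceless consonants; and as /d/ after other voiced sounds.
So -ed on *play* is pronounced /d/.

/d/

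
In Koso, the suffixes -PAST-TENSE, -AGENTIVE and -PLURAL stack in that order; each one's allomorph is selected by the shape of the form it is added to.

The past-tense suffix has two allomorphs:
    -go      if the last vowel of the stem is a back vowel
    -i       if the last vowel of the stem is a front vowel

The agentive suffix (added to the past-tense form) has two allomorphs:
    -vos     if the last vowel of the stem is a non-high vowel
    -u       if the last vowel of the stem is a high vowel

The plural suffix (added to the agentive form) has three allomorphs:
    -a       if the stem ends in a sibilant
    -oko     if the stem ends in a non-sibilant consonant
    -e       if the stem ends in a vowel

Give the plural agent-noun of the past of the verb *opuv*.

opuvgovosa

The last vowel of *opuv* is /u/, which is a back vowel, so the past-tense suffix is -go, giving *opuvgo*.
The last vowel of the past-tense form *opuvgo* is /o/, which is a non-high vowel, so the agentive suffix is -vos, giving *opuvgovos*.
The agentive form *opuvgovos*: final sound = /s/, a sibilant → -a → *opuvgovosa*.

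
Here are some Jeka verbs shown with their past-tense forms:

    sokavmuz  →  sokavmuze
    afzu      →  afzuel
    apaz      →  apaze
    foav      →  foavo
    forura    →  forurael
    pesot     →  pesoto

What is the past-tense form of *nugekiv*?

The suffix is conditioned by the final sound: -e when the stem ends in a sibilant (*sokavmuz*, *apaz*); -o when the stem ends in a non-sibilant consonant (*foav*, *pesot*); -el when the stem ends in a vowel (*afzu*, *forura*).
*nugekiv*: final sound = /v/, a non-sibilant consonant → -o → *nugekivo*.

nugekivo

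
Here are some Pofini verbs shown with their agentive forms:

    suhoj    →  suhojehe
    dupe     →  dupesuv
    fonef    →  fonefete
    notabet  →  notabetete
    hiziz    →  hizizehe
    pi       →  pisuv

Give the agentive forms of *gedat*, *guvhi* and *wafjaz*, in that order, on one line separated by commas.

The suffix is conditioned by the final sound: -ete when the stem ends in a voiceless consonant (*fonef*, *notabet*); -ehe when the stem ends in a voiced consonant (*suhoj*, *hiziz*); -suv when the stem ends in a vowel (*dupe*, *pi*).
*gedat*: final sound = /t/, a voiceless consonant → -ete → *gedatete*.
The final sound of *guvhi* is /i/, which is a vowel, so the suffix is -suv, giving *guvhisuv*.
*wafjaz* — final sound /z/ (a voiced consonant) → -ehe → *wafjazehe*.

gedatete, guvhisuv, wafjazehe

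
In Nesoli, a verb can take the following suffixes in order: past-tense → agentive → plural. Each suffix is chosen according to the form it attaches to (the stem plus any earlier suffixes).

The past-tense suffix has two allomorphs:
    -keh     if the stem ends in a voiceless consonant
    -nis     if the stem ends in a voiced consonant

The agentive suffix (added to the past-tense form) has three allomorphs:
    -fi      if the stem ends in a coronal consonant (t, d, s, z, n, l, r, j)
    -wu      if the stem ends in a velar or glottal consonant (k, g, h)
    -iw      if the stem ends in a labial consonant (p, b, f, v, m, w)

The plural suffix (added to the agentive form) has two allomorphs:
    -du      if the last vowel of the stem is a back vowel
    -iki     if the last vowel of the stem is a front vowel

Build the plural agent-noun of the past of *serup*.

The final consonant of *serup* is /p/, which is voiceless, so the past-tense suffix is -keh, giving *serupkeh*.
The past-tense form *serupkeh* — final consonant /h/ (velar/glottal) → -wu → *serupkehwu*.
The agentive form *serupkehwu* — last vowel /u/ (a back vowel) → -du → *serupkehwudu*.

serupkehwudu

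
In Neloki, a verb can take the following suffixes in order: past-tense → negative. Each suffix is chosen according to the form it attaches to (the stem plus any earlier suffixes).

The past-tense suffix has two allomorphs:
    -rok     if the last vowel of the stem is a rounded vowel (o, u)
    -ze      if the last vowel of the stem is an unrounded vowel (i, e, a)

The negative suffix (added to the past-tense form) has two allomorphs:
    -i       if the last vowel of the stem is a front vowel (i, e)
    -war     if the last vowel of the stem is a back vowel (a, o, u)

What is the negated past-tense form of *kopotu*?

*kopotu* — last vowel /u/ (a rounded vowel) → -rok → *kopoturok*.
The last vowel of the past-tense form *kopoturok* is /o/, which is a back vowel, so the negative suffix is -war, giving *kopoturokwar*.

kopoturokwar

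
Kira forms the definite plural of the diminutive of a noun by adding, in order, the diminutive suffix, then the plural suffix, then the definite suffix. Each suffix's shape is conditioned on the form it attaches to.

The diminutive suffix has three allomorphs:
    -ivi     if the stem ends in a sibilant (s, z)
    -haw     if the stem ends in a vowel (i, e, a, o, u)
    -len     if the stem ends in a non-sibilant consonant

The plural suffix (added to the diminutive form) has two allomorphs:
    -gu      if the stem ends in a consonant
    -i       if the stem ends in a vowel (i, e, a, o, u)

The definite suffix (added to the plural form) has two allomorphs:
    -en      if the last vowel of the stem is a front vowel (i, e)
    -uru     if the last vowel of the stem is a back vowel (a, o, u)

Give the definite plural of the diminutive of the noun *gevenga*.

gevengahawguuru

*gevenga* — final sound /a/ (a vowel) → -haw → *gevengahaw*.
Since the final sound of the diminutive form *gevengahaw* is /w/ (a consonant), it takes -gu, giving *gevengahawgu*.
The last vowel of the plural form *gevengahawgu* is /u/, which is a back vowel, so the definite suffix is -uru, giving *gevengahawguuru*.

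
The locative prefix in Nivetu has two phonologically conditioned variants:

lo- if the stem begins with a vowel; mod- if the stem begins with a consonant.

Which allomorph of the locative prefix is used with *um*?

The first sound of *um* is /u/, which is a vowel, so the prefix is lo-.

lo-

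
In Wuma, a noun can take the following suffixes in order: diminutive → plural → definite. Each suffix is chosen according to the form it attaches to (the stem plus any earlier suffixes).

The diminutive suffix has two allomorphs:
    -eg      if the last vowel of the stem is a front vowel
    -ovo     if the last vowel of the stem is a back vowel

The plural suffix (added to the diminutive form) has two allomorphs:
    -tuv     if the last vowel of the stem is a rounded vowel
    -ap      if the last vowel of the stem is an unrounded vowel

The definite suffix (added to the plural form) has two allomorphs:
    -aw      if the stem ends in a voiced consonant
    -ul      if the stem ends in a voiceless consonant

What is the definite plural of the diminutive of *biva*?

Since the last vowel of *biva* is /a/ (a back vowel), it takes -ovo, giving *bivaovo*.
Since the last vowel of the diminutive form *bivaovo* is /o/ (a rounded vowel), it takes -tuv, giving *bivaovotuv*.
Since the final consonant of the plural form *bivaovotuv* is /v/ (voiced), it takes -aw, giving *bivaovotuvaw*.

bivaovotuvaw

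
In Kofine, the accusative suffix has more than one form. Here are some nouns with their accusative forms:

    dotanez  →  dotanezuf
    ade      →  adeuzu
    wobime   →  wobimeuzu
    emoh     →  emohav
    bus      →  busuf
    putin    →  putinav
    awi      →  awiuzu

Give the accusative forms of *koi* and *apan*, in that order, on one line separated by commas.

The pattern is sibilance of the final sound: -uf when the stem ends in a sibilant (*dotanez*, *bus*); -av when the stem ends in a non-sibilant consonant (*emoh*, *putin*); -uzu when the stem ends in a vowel (*ade*, *wobime*, *awi*).
*koi*: final sound = /i/, a vowel → -uzu → *koiuzu*.
*apan*: final sound = /n/, a non-sibilant consonant → -av → *apanav*.

koiuzu, apanav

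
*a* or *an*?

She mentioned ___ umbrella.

an

The indefinite article is chosen by the initial *sound* of the following word, not its spelling.
*umbrella* begins with the sound /ʌ/ (u pronounced /ʌ/) — a vowel sound.
So the article is *an*: She mentioned an umbrella.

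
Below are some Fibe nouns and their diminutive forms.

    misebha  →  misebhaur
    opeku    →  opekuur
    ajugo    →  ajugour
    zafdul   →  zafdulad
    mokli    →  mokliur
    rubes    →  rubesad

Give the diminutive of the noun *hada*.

The suffix is conditioned by the final sound: -ad when the stem ends in a consonant (*zafdul*, *rubes*); -ur when the stem ends in a vowel (*misebha*, *opeku*, *ajugo*, *mokli*).
Since the final sound of *hada* is /a/ (a vowel), it takes -ur, giving *hadaur*.

hadaur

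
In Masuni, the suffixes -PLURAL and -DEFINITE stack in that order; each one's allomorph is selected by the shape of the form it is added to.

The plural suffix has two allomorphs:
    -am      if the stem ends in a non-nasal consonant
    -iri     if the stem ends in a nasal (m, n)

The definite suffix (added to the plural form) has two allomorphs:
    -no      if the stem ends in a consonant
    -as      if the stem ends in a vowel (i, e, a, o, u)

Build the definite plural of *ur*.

uramno

Since the final consonant of *ur* is /r/ (non-nasal), it takes -am, giving *uram*.
The plural form *uram* — final sound /m/ (a consonant) → -no → *uramno*.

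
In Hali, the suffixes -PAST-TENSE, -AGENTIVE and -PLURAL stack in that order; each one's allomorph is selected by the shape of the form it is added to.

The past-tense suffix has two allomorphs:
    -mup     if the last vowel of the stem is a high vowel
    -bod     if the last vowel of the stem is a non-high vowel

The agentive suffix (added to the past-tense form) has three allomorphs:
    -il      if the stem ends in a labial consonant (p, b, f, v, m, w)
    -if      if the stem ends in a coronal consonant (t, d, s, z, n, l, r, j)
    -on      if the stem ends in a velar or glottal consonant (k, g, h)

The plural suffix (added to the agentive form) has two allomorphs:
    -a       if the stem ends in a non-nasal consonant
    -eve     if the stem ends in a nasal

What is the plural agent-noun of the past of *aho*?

ahobodifa

Since the last vowel of *aho* is /o/ (a non-high vowel), it takes -bod, giving *ahobod*.
The past-tense form *ahobod* — final consonant /d/ (coronal) → -if → *ahobodif*.
The final consonant of the agentive form *ahobodif* is /f/, which is non-nasal, so the plural suffix is -a, giving *ahobodifa*.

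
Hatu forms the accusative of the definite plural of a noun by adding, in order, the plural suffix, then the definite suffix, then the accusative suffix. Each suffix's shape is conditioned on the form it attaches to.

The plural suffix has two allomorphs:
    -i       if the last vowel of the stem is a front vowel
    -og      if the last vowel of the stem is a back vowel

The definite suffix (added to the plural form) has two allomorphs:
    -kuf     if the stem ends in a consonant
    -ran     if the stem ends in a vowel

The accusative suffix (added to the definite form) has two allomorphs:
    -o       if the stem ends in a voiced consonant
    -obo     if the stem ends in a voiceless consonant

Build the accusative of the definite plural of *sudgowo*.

Since the last vowel of *sudgowo* is /o/ (a back vowel), it takes -og, giving *sudgowoog*.
Since the final sound of the plural form *sudgowoog* is /g/ (a consonant), it takes -kuf, giving *sudgowoogkuf*.
Since the final consonant of the definite form *sudgowoogkuf* is /f/ (voiceless), it takes -obo, giving *sudgowoogkufobo*.

sudgowoogkufobo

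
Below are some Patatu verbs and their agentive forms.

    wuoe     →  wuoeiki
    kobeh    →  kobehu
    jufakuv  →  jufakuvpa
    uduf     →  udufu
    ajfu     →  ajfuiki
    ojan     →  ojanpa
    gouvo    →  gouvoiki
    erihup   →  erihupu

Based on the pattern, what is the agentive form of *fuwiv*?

Looking at the final sound of each stem: -u when the stem ends in a voiceless consonant (*kobeh*, *uduf*, *erihup*); -pa when the stem ends in a voiced consonant (*jufakuv*, *ojan*); -iki when the stem ends in a vowel (*wuoe*, *ajfu*, *gouvo*).
*fuwiv* — final sound /v/ (a voiced consonant) → -pa → *fuwivpa*.

fuwivpa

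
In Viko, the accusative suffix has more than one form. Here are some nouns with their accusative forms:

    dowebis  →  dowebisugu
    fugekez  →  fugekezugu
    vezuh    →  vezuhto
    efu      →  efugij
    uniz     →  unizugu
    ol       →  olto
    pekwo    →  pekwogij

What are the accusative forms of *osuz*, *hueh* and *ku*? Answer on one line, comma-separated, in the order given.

osuzugu, huehto, kugij

The suffix is conditioned by the final sound: -ugu when the stem ends in a sibilant (*dowebis*, *fugekez*, *uniz*); -to when the stem ends in a non-sibilant consonant (*vezuh*, *ol*); -gij when the stem ends in a vowel (*efu*, *pekwo*).
*osuz* — final sound /z/ (a sibilant) → -ugu → *osuzugu*.
Since the final sound of *hueh* is /h/ (a non-sibilant consonant), it takes -to, giving *huehto*.
The final sound of *ku* is /u/, which is a vowel, so the suffix is -gij, giving *kugij*.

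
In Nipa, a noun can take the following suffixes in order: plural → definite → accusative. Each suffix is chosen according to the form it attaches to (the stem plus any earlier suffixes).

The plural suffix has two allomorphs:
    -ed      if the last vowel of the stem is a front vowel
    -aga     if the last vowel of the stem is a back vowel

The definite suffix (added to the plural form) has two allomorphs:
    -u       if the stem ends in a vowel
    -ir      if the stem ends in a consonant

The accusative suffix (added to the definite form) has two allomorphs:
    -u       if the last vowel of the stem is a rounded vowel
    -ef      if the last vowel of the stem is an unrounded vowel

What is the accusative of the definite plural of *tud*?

tudagauu

*tud*: last vowel = /u/, a back vowel → -aga → *tudaga*.
Since the final sound of the plural form *tudaga* is /a/ (a vowel), it takes -u, giving *tudagau*.
Since the last vowel of the definite form *tudagau* is /u/ (a rounded vowel), it takes -u, giving *tudagauu*.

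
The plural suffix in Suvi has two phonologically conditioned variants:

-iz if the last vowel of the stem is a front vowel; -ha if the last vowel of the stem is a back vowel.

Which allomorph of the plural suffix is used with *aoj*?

*aoj* — last vowel /o/ (a back vowel) → -ha.

-ha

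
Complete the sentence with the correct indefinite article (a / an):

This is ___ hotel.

The indefinite article is chosen by the initial *sound* of the following word, not its spelling.
*hotel* begins with the sound /h/ (h is pronounced) — a consonant sound.
So the article is *a*: This is a hotel.

a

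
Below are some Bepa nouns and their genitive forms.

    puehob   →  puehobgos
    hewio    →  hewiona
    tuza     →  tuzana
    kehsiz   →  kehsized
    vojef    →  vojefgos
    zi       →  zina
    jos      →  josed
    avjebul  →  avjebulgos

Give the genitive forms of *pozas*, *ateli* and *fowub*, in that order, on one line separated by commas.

pozased, atelina, fowubgos

Looking at the final sound of each stem: -ed when the stem ends in a sibilant (*kehsiz*, *jos*); -gos when the stem ends in a non-sibilant consonant (*puehob*, *vojef*, *avjebul*); -na when the stem ends in a vowel (*hewio*, *tuza*, *zi*).
Since the final sound of *pozas* is /s/ (a sibilant), it takes -ed, giving *pozased*.
The final sound of *ateli* is /i/, which is a vowel, so the suffix is -na, giving *atelina*.
*fowub*: final sound = /b/, a non-sibilant consonant → -gos → *fowubgos*.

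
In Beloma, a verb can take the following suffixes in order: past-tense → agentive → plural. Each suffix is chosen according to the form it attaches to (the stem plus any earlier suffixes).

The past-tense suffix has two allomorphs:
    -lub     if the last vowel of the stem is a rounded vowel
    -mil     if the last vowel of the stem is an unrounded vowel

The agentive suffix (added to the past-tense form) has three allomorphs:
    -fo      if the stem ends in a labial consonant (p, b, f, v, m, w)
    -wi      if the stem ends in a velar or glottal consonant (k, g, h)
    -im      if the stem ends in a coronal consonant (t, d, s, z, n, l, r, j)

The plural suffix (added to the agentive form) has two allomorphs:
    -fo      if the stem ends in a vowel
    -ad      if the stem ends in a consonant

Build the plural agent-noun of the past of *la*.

The last vowel of *la* is /a/, which is an unrounded vowel, so the past-tense suffix is -mil, giving *lamil*.
Since the final consonant of the past-tense form *lamil* is /l/ (coronal), it takes -im, giving *lamilim*.
The final sound of the agentive form *lamilim* is /m/, which is a consonant, so the plural suffix is -ad, giving *lamilimad*.

lamilimad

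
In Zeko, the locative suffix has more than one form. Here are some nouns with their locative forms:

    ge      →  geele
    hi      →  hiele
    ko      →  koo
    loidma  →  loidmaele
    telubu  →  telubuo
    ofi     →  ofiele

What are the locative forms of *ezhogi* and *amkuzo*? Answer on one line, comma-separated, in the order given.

ezhogiele, amkuzoo

The alternation tracks the last vowel of the stem — -o when the last vowel of the stem is a rounded vowel (*ko*, *telubu*); -ele when the last vowel of the stem is an unrounded vowel (*ge*, *hi*, *loidma*, *ofi*).
*ezhogi*: last vowel = /i/, an unrounded vowel → -ele → *ezhogiele*.
*amkuzo* — last vowel /o/ (a rounded vowel) → -o → *amkuzoo*.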